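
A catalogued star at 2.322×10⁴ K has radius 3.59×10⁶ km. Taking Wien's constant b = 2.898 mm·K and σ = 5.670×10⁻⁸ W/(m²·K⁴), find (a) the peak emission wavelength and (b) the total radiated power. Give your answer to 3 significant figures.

(a) λ_max = b/T = 2.898×10⁻³/2.322×10⁴ = 1.248×10⁻⁷ m = 125 nm.
Surface area A = 4πR² = 4π(3.59×10⁹ m)² = 1.61957×10²⁰ m².
(b) P = σAT⁴ = 5.670×10⁻⁸×1.61957×10²⁰×(2.322×10⁴)⁴ = 2.67×10³⁰ W.

λ_max ≈ 125 nm; P ≈ 2.67×10³⁰ W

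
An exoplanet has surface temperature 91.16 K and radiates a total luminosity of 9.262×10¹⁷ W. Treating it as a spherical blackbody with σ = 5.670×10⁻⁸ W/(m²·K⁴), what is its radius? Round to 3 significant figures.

R ≈ 1.37×10⁸ m

L = 4πR²σT⁴ ⇒ R = √(L/(4πσT⁴)).
σT⁴ = 3.91562 W/m², so R = √(9.262×10¹⁷/(4π×3.91562)) = 1.37×10⁸ m.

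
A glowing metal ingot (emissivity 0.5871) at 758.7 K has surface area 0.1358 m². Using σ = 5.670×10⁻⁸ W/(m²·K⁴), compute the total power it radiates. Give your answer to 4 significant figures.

P ≈ 1498 W

Area A = 0.1358 m².
P = εσAT⁴ = 0.5871 × 5.670×10⁻⁸ × 0.1358 × (758.7)⁴ = 1498 W.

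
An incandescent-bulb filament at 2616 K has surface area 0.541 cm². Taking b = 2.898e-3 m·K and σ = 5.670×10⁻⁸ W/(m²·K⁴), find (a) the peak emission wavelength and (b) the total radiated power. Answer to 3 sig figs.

(a) λ_max = b/T = 2.898×10⁻³/2616 = 1.108×10⁻⁶ m = 1.11×10³ nm.
Area A = 0.541 cm² = 5.41×10⁻⁵ m².
(b) P = σAT⁴ = 5.670×10⁻⁸×5.41×10⁻⁵×(2616)⁴ = 144 W.

λ_max ≈ 1.11×10³ nm; P ≈ 144 W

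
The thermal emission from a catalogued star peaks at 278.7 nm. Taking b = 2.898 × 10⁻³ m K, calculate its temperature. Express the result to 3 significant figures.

T ≈ 1.04×10⁴ K

Wien's law gives T = b/λ_max = (2.898×10⁻³ m·K)/(2.787×10⁻⁷ m) = 1.04×10⁴ K.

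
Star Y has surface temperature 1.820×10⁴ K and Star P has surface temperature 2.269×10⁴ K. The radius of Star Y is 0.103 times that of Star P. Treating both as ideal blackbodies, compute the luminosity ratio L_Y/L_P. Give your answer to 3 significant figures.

L ∝ R²T⁴, so L_Y/L_P = (R_Y/R_P)²(T_Y/T_P)⁴ = (0.103)² × (1.820×10⁴/2.269×10⁴)⁴ = 0.010609 × 0.413950 = 4.39×10⁻³.

L_Y/L_P ≈ 4.39×10⁻³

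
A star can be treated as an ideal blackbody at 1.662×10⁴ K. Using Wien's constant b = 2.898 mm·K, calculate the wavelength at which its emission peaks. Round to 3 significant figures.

Wien's displacement law: λ_max = b/T = (2.898×10⁻³ m·K)/(1.662×10⁴ K) = 1.744×10⁻⁷ m.
That is 174 nm, in the ultraviolet range.

λ_max ≈ 174 nm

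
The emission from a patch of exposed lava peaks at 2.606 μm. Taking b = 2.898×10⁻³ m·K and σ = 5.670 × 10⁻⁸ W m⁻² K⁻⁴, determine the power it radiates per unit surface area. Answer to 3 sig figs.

I ≈ 8.67×10⁴ W/m²

Wien's law: T = b/λ_max = 2.898×10⁻³/2.606×10⁻⁶ = 1112.05 K.
Then I = σT⁴ = 5.670×10⁻⁸×(1112.05)⁴ = 8.67×10⁴ W/m².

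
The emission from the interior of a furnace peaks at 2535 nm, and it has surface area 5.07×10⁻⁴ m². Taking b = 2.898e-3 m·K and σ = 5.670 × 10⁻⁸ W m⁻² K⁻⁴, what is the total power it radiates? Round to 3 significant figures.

P ≈ 49.1 W

Wien's law: T = b/λ_max = 2.898×10⁻³/2.535×10⁻⁶ = 1143.20 K.
Area A = 5.07×10⁻⁴ m².
Then P = σAT⁴ = 5.670×10⁻⁸×5.07×10⁻⁴×(1143.20)⁴ = 49.1 W.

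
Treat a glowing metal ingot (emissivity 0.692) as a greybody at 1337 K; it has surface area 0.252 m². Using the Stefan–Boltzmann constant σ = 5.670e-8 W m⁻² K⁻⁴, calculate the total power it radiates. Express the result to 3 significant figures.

Area A = 0.252 m².
P = εσAT⁴ = 0.692 × 5.670×10⁻⁸ × 0.252 × (1337)⁴ = 3.16×10⁴ W.

P ≈ 3.16×10⁴ W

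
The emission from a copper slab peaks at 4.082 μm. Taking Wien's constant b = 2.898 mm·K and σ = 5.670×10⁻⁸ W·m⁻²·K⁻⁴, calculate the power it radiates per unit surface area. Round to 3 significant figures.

Wien's law: T = b/λ_max = 2.898×10⁻³/4.082×10⁻⁶ = 709.946 K.
Then I = σT⁴ = 5.670×10⁻⁸×(709.946)⁴ = 1.44×10⁴ W/m².

I ≈ 1.44×10⁴ W/m²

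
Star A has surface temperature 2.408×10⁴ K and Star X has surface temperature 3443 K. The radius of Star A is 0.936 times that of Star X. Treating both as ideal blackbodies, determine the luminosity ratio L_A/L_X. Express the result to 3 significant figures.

L ∝ R²T⁴, so L_A/L_X = (R_A/R_X)²(T_A/T_X)⁴ = (0.936)² × (2.408×10⁴/3443)⁴ = 0.876096 × 2392.64 = 2.10×10³.

L_A/L_X ≈ 2.10×10³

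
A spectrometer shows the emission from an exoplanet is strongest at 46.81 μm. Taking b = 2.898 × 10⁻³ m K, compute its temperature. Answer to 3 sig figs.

Wien's law gives T = b/λ_max = (2.898×10⁻³ m·K)/(4.681×10⁻⁵ m) = 61.9 K.

T ≈ 61.9 K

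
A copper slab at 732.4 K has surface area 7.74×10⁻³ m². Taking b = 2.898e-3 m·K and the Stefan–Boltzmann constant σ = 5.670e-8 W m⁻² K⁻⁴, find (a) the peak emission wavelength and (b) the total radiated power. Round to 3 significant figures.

λ_max ≈ 3.96 μm; P ≈ 126 W

(a) λ_max = b/T = 2.898×10⁻³/732.4 = 3.957×10⁻⁶ m = 3.96 μm.
Area A = 7.74×10⁻³ m².
(b) P = σAT⁴ = 5.670×10⁻⁸×7.74×10⁻³×(732.4)⁴ = 126 W.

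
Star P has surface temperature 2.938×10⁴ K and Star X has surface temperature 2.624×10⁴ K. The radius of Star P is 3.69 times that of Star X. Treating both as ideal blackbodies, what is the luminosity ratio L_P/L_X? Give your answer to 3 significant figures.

L_P/L_X ≈ 21.4

L ∝ R²T⁴, so L_P/L_X = (R_P/R_X)²(T_P/T_X)⁴ = (3.69)² × (2.938×10⁴/2.624×10⁴)⁴ = 13.6161 × 1.57164 = 21.4.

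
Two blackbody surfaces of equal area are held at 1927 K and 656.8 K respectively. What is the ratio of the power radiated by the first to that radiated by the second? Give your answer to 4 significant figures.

With equal areas, P₁/P₂ = (T₁/T₂)⁴ = (1927/656.8)⁴ = 74.10.

P₁/P₂ ≈ 74.10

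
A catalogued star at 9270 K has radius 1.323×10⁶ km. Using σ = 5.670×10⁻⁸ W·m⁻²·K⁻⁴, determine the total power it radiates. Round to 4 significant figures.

P ≈ 9.209×10²⁷ W

Surface area A = 4πR² = 4π(1.323×10⁹ m)² = 2.19953×10¹⁹ m².
P = σAT⁴ = 5.670×10⁻⁸ × 2.19953×10¹⁹ × (9270)⁴ = 9.209×10²⁷ W.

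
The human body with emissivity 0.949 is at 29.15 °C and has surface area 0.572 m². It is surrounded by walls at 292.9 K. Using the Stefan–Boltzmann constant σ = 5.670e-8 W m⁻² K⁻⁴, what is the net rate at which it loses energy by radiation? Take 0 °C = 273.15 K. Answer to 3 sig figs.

Net loss ≈ 30.5 W

T = 29.15 °C + 273.15 = 302.30 K.
Area A = 0.572 m².
Net radiated power P_net = εσA(T⁴ − T₀⁴) = 0.949×5.670×10⁻⁸×0.572×(302.30⁴ − 292.9⁴).
T⁴ − T₀⁴ = 8.35127×10⁹ − 7.35999×10⁹ = 9.91280×10⁸ K⁴, so P_net = 30.5 W.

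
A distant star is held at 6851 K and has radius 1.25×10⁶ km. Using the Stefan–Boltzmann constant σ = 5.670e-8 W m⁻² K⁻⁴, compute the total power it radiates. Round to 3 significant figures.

Surface area A = 4πR² = 4π(1.25×10⁹ m)² = 1.96350×10¹⁹ m².
P = σAT⁴ = 5.670×10⁻⁸ × 1.96350×10¹⁹ × (6851)⁴ = 2.45×10²⁷ W.

P ≈ 2.45×10²⁷ W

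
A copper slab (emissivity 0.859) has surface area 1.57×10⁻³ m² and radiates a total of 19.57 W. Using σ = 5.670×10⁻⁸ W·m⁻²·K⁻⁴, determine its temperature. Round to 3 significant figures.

T ≈ 711 K

Area A = 1.57×10⁻³ m².
P = εσAT⁴ ⇒ T = (P/(εσA))^(1/4) = (19.57/(0.859×5.670×10⁻⁸×1.57×10⁻³))^(1/4) = 711 K.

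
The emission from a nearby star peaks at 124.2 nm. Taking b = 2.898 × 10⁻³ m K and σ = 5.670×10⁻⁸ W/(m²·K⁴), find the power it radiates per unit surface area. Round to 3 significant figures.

Wien's law: T = b/λ_max = 2.898×10⁻³/1.242×10⁻⁷ = 23333.3 K.
Then I = σT⁴ = 5.670×10⁻⁸×(23333.3)⁴ = 1.68×10¹⁰ W/m².

I ≈ 1.68×10¹⁰ W/m²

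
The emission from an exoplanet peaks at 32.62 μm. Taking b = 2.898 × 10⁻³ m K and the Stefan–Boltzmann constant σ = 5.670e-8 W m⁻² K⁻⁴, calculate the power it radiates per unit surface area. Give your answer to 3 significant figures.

Wien's law: T = b/λ_max = 2.898×10⁻³/3.262×10⁻⁵ = 88.8412 K.
Then I = σT⁴ = 5.670×10⁻⁸×(88.8412)⁴ = 3.53 W/m².

I ≈ 3.53 W/m²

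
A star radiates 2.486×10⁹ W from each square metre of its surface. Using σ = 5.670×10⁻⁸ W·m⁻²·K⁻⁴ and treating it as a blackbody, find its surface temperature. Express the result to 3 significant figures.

T ≈ 1.45×10⁴ K

I = σT⁴, so T = (I/σ)^(1/4) = (2.486×10⁹/(5.670×10⁻⁸))^(1/4) = 1.45×10⁴ K.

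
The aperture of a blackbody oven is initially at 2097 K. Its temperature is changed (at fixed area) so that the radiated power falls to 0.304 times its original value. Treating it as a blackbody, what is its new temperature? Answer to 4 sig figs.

P ∝ T⁴, so T₂/T₁ = (P₂/P₁)^(1/4) = (0.304)^(1/4) = 0.742538.
T₂ = 2097 × 0.742538 = 1557 K.

T₂ ≈ 1557 K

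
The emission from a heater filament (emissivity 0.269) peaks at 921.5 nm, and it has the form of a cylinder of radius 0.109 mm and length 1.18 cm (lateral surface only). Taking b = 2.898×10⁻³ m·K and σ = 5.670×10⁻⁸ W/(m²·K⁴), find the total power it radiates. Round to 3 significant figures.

P ≈ 12.1 W

Wien's law: T = b/λ_max = 2.898×10⁻³/9.215×10⁻⁷ = 3144.87 K.
Lateral area A = 2πrL = 2π×1.09×10⁻⁴×0.0118 = 8.08143×10⁻⁶ m².
Then P = εσAT⁴ = 0.269×5.670×10⁻⁸×8.08143×10⁻⁶×(3144.87)⁴ = 12.1 W.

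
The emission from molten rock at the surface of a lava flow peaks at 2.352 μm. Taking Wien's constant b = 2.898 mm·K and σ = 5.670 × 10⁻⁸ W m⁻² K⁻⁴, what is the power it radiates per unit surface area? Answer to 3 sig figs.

Wien's law: T = b/λ_max = 2.898×10⁻³/2.352×10⁻⁶ = 1232.14 K.
Then I = σT⁴ = 5.670×10⁻⁸×(1232.14)⁴ = 1.31×10⁵ W/m².

I ≈ 1.31×10⁵ W/m²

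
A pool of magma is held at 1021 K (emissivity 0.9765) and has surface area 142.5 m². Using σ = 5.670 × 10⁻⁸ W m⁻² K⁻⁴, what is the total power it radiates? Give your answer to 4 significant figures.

P ≈ 8.574×10⁶ W

Area A = 142.5 m².
P = εσAT⁴ = 0.9765 × 5.670×10⁻⁸ × 142.5 × (1021)⁴ = 8.574×10⁶ W.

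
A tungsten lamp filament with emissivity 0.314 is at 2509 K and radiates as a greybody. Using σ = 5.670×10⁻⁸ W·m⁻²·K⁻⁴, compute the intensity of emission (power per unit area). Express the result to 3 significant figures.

I ≈ 7.06×10⁵ W/m²

Stefan–Boltzmann: I = εσT⁴ = 0.314 × 5.670×10⁻⁸ × (2509)⁴ = 7.06×10⁵ W/m².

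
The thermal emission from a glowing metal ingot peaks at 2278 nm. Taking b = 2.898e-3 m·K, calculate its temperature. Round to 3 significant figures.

Wien's law gives T = b/λ_max = (2.898×10⁻³ m·K)/(2.278×10⁻⁶ m) = 1.27×10³ K.

T ≈ 1.27×10³ K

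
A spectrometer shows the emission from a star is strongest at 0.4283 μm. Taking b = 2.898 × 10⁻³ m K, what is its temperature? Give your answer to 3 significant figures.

T ≈ 6.77×10³ K

Wien's law gives T = b/λ_max = (2.898×10⁻³ m·K)/(4.283×10⁻⁷ m) = 6.77×10³ K.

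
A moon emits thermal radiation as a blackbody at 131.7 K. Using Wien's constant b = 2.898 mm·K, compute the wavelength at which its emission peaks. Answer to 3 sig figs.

Wien's displacement law: λ_max = b/T = (2.898×10⁻³ m·K)/(131.7 K) = 2.200×10⁻⁵ m.
That is 22.0 μm, in the infrared range.

λ_max ≈ 22.0 μm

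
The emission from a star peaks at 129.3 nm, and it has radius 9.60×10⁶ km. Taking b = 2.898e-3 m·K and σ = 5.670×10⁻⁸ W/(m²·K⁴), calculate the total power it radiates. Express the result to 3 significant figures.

P ≈ 1.66×10³¹ W

Wien's law: T = b/λ_max = 2.898×10⁻³/1.293×10⁻⁷ = 22413.0 K.
Surface area A = 4πR² = 4π(9.60×10⁹ m)² = 1.15812×10²¹ m².
Then P = σAT⁴ = 5.670×10⁻⁸×1.15812×10²¹×(22413.0)⁴ = 1.66×10³¹ W.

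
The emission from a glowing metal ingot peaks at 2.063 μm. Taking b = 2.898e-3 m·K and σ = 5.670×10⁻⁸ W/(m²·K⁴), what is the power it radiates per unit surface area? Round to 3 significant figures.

I ≈ 2.21×10⁵ W/m²

Wien's law: T = b/λ_max = 2.898×10⁻³/2.063×10⁻⁶ = 1404.75 K.
Then I = σT⁴ = 5.670×10⁻⁸×(1404.75)⁴ = 2.21×10⁵ W/m².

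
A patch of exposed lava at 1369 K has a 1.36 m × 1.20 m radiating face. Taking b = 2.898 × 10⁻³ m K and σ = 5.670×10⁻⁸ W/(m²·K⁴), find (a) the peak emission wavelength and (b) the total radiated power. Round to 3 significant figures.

(a) λ_max = b/T = 2.898×10⁻³/1369 = 2.117×10⁻⁶ m = 2.12 μm.
Area A = 1.36 × 1.20 = 1.632 m².
(b) P = σAT⁴ = 5.670×10⁻⁸×1.632×(1369)⁴ = 3.25×10⁵ W.

λ_max ≈ 2.12 μm; P ≈ 3.25×10⁵ W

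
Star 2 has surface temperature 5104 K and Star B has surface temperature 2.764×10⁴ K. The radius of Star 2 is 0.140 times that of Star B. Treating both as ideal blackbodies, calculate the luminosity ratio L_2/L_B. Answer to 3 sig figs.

L ∝ R²T⁴, so L_2/L_B = (R_2/R_B)²(T_2/T_B)⁴ = (0.140)² × (5104/2.764×10⁴)⁴ = 0.0196 × 1.16276×10⁻³ = 2.28×10⁻⁵.

L_2/L_B ≈ 2.28×10⁻⁵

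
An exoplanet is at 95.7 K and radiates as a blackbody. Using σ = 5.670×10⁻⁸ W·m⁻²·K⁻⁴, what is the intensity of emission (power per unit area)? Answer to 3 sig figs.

I ≈ 4.76 W/m²

Stefan–Boltzmann: I = σT⁴ = 5.670×10⁻⁸ × (95.7)⁴ = 4.76 W/m².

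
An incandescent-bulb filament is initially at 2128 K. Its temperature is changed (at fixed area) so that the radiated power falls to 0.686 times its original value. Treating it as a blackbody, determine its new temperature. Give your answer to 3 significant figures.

P ∝ T⁴, so T₂/T₁ = (P₂/P₁)^(1/4) = (0.686)^(1/4) = 0.910083.
T₂ = 2128 × 0.910083 = 1.94×10³ K.

T₂ ≈ 1.94×10³ K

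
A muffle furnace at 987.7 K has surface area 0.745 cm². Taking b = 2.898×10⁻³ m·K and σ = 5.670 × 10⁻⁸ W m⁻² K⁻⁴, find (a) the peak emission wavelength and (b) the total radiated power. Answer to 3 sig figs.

(a) λ_max = b/T = 2.898×10⁻³/987.7 = 2.934×10⁻⁶ m = 2.93×10³ nm.
Area A = 0.745 cm² = 7.45×10⁻⁵ m².
(b) P = σAT⁴ = 5.670×10⁻⁸×7.45×10⁻⁵×(987.7)⁴ = 4.02 W.

λ_max ≈ 2.93×10³ nm; P ≈ 4.02 W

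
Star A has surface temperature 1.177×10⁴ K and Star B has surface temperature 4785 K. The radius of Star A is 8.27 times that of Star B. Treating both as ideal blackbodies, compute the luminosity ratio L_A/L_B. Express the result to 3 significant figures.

L_A/L_B ≈ 2.50×10³

L ∝ R²T⁴, so L_A/L_B = (R_A/R_B)²(T_A/T_B)⁴ = (8.27)² × (1.177×10⁴/4785)⁴ = 68.3929 × 36.6082 = 2.50×10³.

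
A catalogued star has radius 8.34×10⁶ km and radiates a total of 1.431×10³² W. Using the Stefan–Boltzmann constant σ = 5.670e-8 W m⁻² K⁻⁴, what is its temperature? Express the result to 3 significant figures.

Surface area A = 4πR² = 4π(8.34×10⁹ m)² = 8.74061×10²⁰ m².
P = σAT⁴ ⇒ T = (P/(σA))^(1/4) = (1.431×10³²/(5.670×10⁻⁸×8.74061×10²⁰))^(1/4) = 4.12×10⁴ K.

T ≈ 4.12×10⁴ K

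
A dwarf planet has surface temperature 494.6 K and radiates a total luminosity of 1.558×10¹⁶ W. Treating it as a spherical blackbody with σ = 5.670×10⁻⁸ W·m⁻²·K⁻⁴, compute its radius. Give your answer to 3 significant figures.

R ≈ 6.04×10⁵ m

L = 4πR²σT⁴ ⇒ R = √(L/(4πσT⁴)).
σT⁴ = 3393.12 W/m², so R = √(1.558×10¹⁶/(4π×3393.12)) = 6.04×10⁵ m.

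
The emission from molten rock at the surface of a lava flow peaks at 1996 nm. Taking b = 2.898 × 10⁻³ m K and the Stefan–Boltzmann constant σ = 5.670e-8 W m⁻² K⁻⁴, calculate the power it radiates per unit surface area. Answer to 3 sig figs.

Wien's law: T = b/λ_max = 2.898×10⁻³/1.996×10⁻⁶ = 1451.90 K.
Then I = σT⁴ = 5.670×10⁻⁸×(1451.90)⁴ = 2.52×10⁵ W/m².

I ≈ 2.52×10⁵ W/m²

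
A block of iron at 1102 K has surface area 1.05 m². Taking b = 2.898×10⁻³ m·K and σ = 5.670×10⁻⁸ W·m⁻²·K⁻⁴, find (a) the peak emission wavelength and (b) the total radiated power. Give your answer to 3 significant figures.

(a) λ_max = b/T = 2.898×10⁻³/1102 = 2.630×10⁻⁶ m = 2.63 μm.
Area A = 1.05 m².
(b) P = σAT⁴ = 5.670×10⁻⁸×1.05×(1102)⁴ = 8.78×10⁴ W.

λ_max ≈ 2.63 μm; P ≈ 8.78×10⁴ W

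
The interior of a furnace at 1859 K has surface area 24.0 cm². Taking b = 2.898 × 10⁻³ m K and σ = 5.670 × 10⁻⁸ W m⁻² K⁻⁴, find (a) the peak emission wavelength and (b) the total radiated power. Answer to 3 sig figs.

(a) λ_max = b/T = 2.898×10⁻³/1859 = 1.559×10⁻⁶ m = 1.56×10³ nm.
Area A = 24.0 cm² = 2.40×10⁻³ m².
(b) P = σAT⁴ = 5.670×10⁻⁸×2.40×10⁻³×(1859)⁴ = 1.63×10³ W.

λ_max ≈ 1.56×10³ nm; P ≈ 1.63×10³ W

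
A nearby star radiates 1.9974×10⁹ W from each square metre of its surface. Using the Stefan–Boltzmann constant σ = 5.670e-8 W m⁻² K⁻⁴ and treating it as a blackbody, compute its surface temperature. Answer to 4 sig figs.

T ≈ 1.370×10⁴ K

I = σT⁴, so T = (I/σ)^(1/4) = (1.9974×10⁹/(5.670×10⁻⁸))^(1/4) = 1.370×10⁴ K.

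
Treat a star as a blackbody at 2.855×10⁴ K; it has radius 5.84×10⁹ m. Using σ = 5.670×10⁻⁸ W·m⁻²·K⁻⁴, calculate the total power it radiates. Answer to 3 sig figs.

Surface area A = 4πR² = 4π(5.84×10⁹ m)² = 4.28584×10²⁰ m².
P = σAT⁴ = 5.670×10⁻⁸ × 4.28584×10²⁰ × (2.855×10⁴)⁴ = 1.61×10³¹ W.

P ≈ 1.61×10³¹ W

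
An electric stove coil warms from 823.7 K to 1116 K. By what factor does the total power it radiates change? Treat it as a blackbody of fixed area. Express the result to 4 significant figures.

P ∝ T⁴, so P₂/P₁ = (T₂/T₁)⁴ = (1116/823.7)⁴ = (1.35486)⁴ = 3.370.

P₂/P₁ ≈ 3.370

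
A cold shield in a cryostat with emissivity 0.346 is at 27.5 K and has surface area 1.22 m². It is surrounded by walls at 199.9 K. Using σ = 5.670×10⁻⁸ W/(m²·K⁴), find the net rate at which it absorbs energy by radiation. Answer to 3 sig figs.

Area A = 1.22 m².
Net radiated power P_net = εσA(T⁴ − T₀⁴) = 0.346×5.670×10⁻⁸×1.22×(27.5⁴ − 199.9⁴).
T⁴ − T₀⁴ = 5.71914×10⁵ − 1.59680×10⁹ = -1.59623×10⁹ K⁴, so P_net = -38.2 W — negative, meaning a net gain of 38.2 W.

Net gain ≈ 38.2 W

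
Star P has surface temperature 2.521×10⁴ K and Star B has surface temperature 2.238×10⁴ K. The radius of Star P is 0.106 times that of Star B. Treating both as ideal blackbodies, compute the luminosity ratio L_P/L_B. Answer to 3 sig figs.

L ∝ R²T⁴, so L_P/L_B = (R_P/R_B)²(T_P/T_B)⁴ = (0.106)² × (2.521×10⁴/2.238×10⁴)⁴ = 0.011236 × 1.61009 = 0.0181.

L_P/L_B ≈ 0.0181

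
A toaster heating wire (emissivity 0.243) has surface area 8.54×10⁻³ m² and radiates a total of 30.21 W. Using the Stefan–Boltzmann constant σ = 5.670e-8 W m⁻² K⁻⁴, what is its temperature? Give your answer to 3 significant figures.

T ≈ 712 K

Area A = 8.54×10⁻³ m².
P = εσAT⁴ ⇒ T = (P/(εσA))^(1/4) = (30.21/(0.243×5.670×10⁻⁸×8.54×10⁻³))^(1/4) = 712 K.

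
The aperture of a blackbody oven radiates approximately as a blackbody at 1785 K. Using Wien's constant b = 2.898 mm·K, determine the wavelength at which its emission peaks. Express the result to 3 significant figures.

Wien's displacement law: λ_max = b/T = (2.898×10⁻³ m·K)/(1785 K) = 1.624×10⁻⁶ m.
That is 1.62×10³ nm, in the infrared range.

λ_max ≈ 1.62×10³ nm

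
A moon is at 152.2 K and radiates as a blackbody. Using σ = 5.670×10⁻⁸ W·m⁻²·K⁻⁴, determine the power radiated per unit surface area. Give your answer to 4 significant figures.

Stefan–Boltzmann: I = σT⁴ = 5.670×10⁻⁸ × (152.2)⁴ = 30.43 W/m².

I ≈ 30.43 W/m²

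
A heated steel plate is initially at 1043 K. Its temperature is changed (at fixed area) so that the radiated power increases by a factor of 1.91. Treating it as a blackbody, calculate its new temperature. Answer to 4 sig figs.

P ∝ T⁴, so T₂/T₁ = (P₂/P₁)^(1/4) = (1.91)^(1/4) = 1.17560.
T₂ = 1043 × 1.17560 = 1226 K.

T₂ ≈ 1226 K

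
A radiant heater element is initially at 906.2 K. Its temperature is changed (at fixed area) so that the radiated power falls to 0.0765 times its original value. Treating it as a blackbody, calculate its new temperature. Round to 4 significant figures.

T₂ ≈ 476.6 K

P ∝ T⁴, so T₂/T₁ = (P₂/P₁)^(1/4) = (0.0765)^(1/4) = 0.525915.
T₂ = 906.2 × 0.525915 = 476.6 K.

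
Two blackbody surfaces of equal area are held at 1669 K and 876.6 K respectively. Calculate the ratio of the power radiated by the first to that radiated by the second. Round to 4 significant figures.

P₁/P₂ ≈ 13.14

With equal areas, P₁/P₂ = (T₁/T₂)⁴ = (1669/876.6)⁴ = 13.14.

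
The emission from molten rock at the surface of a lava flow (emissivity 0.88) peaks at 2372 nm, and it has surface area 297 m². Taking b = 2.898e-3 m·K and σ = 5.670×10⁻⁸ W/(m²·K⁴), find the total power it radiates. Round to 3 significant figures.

Wien's law: T = b/λ_max = 2.898×10⁻³/2.372×10⁻⁶ = 1221.75 K.
Area A = 297 m².
Then P = εσAT⁴ = 0.88×5.670×10⁻⁸×297×(1221.75)⁴ = 3.30×10⁷ W.

P ≈ 3.30×10⁷ W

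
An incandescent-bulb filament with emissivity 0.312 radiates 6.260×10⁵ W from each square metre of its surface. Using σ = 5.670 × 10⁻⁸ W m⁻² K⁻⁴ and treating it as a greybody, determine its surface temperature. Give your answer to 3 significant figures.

T ≈ 2.44×10³ K

I = εσT⁴, so T = (I/εσ)^(1/4) = (6.260×10⁵/(0.312×5.670×10⁻⁸))^(1/4) = 2.44×10³ K.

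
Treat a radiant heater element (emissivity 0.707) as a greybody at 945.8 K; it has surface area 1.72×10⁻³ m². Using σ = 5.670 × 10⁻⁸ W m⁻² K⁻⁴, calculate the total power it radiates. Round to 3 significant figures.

Area A = 1.72×10⁻³ m².
P = εσAT⁴ = 0.707 × 5.670×10⁻⁸ × 1.72×10⁻³ × (945.8)⁴ = 55.2 W.

P ≈ 55.2 W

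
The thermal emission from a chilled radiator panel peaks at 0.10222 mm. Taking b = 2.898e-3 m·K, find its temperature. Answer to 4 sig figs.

Wien's law gives T = b/λ_max = (2.898×10⁻³ m·K)/(1.0222×10⁻⁴ m) = 28.35 K.

T ≈ 28.35 K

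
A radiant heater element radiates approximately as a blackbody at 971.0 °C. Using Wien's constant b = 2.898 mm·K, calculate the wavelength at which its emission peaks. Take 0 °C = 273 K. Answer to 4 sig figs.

λ_max ≈ 2330 nm

T = 971.0 °C + 273 = 1244.0 K.
Wien's displacement law: λ_max = b/T = (2.898×10⁻³ m·K)/(1244.0 K) = 2.3296×10⁻⁶ m.
That is 2330 nm, in the infrared range.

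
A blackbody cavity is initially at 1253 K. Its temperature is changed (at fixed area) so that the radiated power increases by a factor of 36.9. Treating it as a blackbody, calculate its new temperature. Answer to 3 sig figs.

P ∝ T⁴, so T₂/T₁ = (P₂/P₁)^(1/4) = (36.9)^(1/4) = 2.46466.
T₂ = 1253 × 2.46466 = 3.09×10³ K.

T₂ ≈ 3.09×10³ K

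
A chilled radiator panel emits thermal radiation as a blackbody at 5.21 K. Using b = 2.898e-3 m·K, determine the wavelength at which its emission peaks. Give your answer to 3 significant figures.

λ_max ≈ 5.56×10⁻⁴ m

Wien's displacement law: λ_max = b/T = (2.898×10⁻³ m·K)/(5.21 K) = 5.562×10⁻⁴ m.
That is 5.56×10⁻⁴ m, in the infrared range.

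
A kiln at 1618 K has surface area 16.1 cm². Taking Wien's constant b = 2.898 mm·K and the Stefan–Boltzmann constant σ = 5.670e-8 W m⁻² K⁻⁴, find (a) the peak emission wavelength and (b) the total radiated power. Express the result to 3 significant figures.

(a) λ_max = b/T = 2.898×10⁻³/1618 = 1.791×10⁻⁶ m = 1.79×10³ nm.
Area A = 16.1 cm² = 1.61×10⁻³ m².
(b) P = σAT⁴ = 5.670×10⁻⁸×1.61×10⁻³×(1618)⁴ = 626 W.

λ_max ≈ 1.79×10³ nm; P ≈ 626 W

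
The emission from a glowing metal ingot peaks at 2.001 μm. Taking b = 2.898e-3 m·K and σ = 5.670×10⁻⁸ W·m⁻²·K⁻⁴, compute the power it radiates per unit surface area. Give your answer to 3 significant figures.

Wien's law: T = b/λ_max = 2.898×10⁻³/2.001×10⁻⁶ = 1448.28 K.
Then I = σT⁴ = 5.670×10⁻⁸×(1448.28)⁴ = 2.49×10⁵ W/m².

I ≈ 2.49×10⁵ W/m²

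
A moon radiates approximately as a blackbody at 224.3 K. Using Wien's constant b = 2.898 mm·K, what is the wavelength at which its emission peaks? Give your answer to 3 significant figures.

Wien's displacement law: λ_max = b/T = (2.898×10⁻³ m·K)/(224.3 K) = 1.292×10⁻⁵ m.
That is 12.9 μm, in the infrared range.

λ_max ≈ 12.9 μm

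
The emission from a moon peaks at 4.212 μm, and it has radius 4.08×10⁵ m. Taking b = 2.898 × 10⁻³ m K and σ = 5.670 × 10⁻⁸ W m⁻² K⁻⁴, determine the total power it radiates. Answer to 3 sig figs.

P ≈ 2.66×10¹⁶ W

Wien's law: T = b/λ_max = 2.898×10⁻³/4.212×10⁻⁶ = 688.034 K.
Surface area A = 4πR² = 4π(4.08×10⁵ m)² = 2.09185×10¹² m².
Then P = σAT⁴ = 5.670×10⁻⁸×2.09185×10¹²×(688.034)⁴ = 2.66×10¹⁶ W.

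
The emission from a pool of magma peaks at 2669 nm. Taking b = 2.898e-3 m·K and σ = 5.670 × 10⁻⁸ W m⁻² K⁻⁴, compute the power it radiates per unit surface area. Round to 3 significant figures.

Wien's law: T = b/λ_max = 2.898×10⁻³/2.669×10⁻⁶ = 1085.80 K.
Then I = σT⁴ = 5.670×10⁻⁸×(1085.80)⁴ = 7.88×10⁴ W/m².

I ≈ 7.88×10⁴ W/m²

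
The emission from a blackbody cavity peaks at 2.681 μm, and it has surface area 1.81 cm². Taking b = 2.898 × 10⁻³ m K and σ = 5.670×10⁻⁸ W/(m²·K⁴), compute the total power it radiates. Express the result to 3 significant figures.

P ≈ 14.0 W

Wien's law: T = b/λ_max = 2.898×10⁻³/2.681×10⁻⁶ = 1080.94 K.
Area A = 1.81 cm² = 1.81×10⁻⁴ m².
Then P = σAT⁴ = 5.670×10⁻⁸×1.81×10⁻⁴×(1080.94)⁴ = 14.0 W.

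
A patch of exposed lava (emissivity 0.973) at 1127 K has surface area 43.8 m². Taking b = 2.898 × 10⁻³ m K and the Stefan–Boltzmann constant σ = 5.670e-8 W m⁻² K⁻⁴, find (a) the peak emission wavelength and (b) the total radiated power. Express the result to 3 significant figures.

λ_max ≈ 2.57 μm; P ≈ 3.90×10⁶ W

(a) λ_max = b/T = 2.898×10⁻³/1127 = 2.571×10⁻⁶ m = 2.57 μm.
Area A = 43.8 m².
(b) P = εσAT⁴ = 0.973×5.670×10⁻⁸×43.8×(1127)⁴ = 3.90×10⁶ W.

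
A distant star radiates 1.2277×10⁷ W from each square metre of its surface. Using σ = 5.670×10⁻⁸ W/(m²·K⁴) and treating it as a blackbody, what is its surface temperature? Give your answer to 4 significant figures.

I = σT⁴, so T = (I/σ)^(1/4) = (1.2277×10⁷/(5.670×10⁻⁸))^(1/4) = 3836 K.

T ≈ 3836 K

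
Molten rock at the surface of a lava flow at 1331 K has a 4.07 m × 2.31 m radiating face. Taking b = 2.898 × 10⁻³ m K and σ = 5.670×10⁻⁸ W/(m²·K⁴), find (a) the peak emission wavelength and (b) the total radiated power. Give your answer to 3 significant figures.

(a) λ_max = b/T = 2.898×10⁻³/1331 = 2.177×10⁻⁶ m = 2.18 μm.
Area A = 4.07 × 2.31 = 9.4017 m².
(b) P = σAT⁴ = 5.670×10⁻⁸×9.4017×(1331)⁴ = 1.67×10⁶ W.

λ_max ≈ 2.18 μm; P ≈ 1.67×10⁶ W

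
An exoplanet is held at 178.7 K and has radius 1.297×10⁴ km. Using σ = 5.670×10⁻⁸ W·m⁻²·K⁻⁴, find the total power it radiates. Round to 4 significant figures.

P ≈ 1.222×10¹⁷ W

Surface area A = 4πR² = 4π(1.297×10⁷ m)² = 2.11393×10¹⁵ m².
P = σAT⁴ = 5.670×10⁻⁸ × 2.11393×10¹⁵ × (178.7)⁴ = 1.222×10¹⁷ W.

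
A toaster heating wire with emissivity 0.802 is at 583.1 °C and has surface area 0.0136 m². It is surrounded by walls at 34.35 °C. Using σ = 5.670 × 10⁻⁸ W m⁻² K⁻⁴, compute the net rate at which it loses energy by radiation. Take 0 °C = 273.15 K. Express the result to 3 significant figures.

T = 583.1 °C + 273.15 = 856.25 K.
Surroundings: T = 34.35 °C + 273.15 = 307.50 K.
Area A = 0.0136 m².
Net radiated power P_net = εσA(T⁴ − T₀⁴) = 0.802×5.670×10⁻⁸×0.0136×(856.25⁴ − 307.50⁴).
T⁴ − T₀⁴ = 5.37530×10¹¹ − 8.94088×10⁹ = 5.28589×10¹¹ K⁴, so P_net = 327 W.

Net loss ≈ 327 W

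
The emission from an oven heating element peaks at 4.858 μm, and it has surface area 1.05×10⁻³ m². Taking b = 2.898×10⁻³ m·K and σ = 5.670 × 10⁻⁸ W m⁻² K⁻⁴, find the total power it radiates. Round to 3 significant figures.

P ≈ 7.54 W

Wien's law: T = b/λ_max = 2.898×10⁻³/4.858×10⁻⁶ = 596.542 K.
Area A = 1.05×10⁻³ m².
Then P = σAT⁴ = 5.670×10⁻⁸×1.05×10⁻³×(596.542)⁴ = 7.54 W.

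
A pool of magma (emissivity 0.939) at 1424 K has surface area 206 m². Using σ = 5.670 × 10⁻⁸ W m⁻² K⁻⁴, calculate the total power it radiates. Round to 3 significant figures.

P ≈ 4.51×10⁷ W

Area A = 206 m².
P = εσAT⁴ = 0.939 × 5.670×10⁻⁸ × 206 × (1424)⁴ = 4.51×10⁷ W.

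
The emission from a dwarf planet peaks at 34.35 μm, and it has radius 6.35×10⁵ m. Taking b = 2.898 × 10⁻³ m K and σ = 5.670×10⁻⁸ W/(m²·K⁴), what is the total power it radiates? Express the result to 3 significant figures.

P ≈ 1.46×10¹³ W

Wien's law: T = b/λ_max = 2.898×10⁻³/3.435×10⁻⁵ = 84.3668 K.
Surface area A = 4πR² = 4π(6.35×10⁵ m)² = 5.06707×10¹² m².
Then P = σAT⁴ = 5.670×10⁻⁸×5.06707×10¹²×(84.3668)⁴ = 1.46×10¹³ W.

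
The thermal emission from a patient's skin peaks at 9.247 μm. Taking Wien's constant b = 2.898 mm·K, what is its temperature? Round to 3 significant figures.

Wien's law gives T = b/λ_max = (2.898×10⁻³ m·K)/(9.247×10⁻⁶ m) = 313 K.

T ≈ 313 K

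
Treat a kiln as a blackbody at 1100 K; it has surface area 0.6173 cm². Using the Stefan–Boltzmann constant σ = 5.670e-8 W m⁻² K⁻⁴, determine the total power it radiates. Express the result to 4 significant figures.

P ≈ 5.124 W

Area A = 0.6173 cm² = 6.173×10⁻⁵ m².
P = σAT⁴ = 5.670×10⁻⁸ × 6.173×10⁻⁵ × (1100)⁴ = 5.124 W.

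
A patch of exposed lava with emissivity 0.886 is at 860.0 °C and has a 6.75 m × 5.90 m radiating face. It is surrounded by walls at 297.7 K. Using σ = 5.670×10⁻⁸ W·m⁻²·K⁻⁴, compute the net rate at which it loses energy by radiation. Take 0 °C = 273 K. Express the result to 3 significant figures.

Net loss ≈ 3.28×10⁶ W

T = 860.0 °C + 273 = 1133.0 K.
Area A = 6.75 × 5.90 = 39.825 m².
Net radiated power P_net = εσA(T⁴ − T₀⁴) = 0.886×5.670×10⁻⁸×39.825×(1133.0⁴ − 297.7⁴).
T⁴ − T₀⁴ = 1.64786×10¹² − 7.85444×10⁹ = 1.64001×10¹² K⁴, so P_net = 3.28×10⁶ W.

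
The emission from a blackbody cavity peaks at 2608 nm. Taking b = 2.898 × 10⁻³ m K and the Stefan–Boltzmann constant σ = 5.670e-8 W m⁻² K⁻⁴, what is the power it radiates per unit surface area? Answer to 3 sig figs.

I ≈ 8.64×10⁴ W/m²

Wien's law: T = b/λ_max = 2.898×10⁻³/2.608×10⁻⁶ = 1111.20 K.
Then I = σT⁴ = 5.670×10⁻⁸×(1111.20)⁴ = 8.64×10⁴ W/m².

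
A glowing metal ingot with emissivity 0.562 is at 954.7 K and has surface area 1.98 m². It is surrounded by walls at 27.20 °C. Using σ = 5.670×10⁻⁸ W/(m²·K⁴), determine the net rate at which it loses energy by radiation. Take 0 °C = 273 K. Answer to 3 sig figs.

Surroundings: T = 27.20 °C + 273 = 300.20 K.
Area A = 1.98 m².
Net radiated power P_net = εσA(T⁴ − T₀⁴) = 0.562×5.670×10⁻⁸×1.98×(954.7⁴ − 300.20⁴).
T⁴ − T₀⁴ = 8.30745×10¹¹ − 8.12162×10⁹ = 8.22623×10¹¹ K⁴, so P_net = 5.19×10⁴ W.

Net loss ≈ 5.19×10⁴ W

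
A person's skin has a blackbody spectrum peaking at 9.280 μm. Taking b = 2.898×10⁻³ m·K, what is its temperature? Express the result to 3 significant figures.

Wien's law gives T = b/λ_max = (2.898×10⁻³ m·K)/(9.280×10⁻⁶ m) = 312 K.

T ≈ 312 K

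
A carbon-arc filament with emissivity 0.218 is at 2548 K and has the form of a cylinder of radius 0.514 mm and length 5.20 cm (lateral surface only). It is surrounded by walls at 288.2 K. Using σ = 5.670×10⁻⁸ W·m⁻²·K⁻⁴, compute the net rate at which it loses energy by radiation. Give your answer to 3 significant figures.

Net loss ≈ 87.5 W

Lateral area A = 2πrL = 2π×5.14×10⁻⁴×0.0520 = 1.67937×10⁻⁴ m².
Net radiated power P_net = εσA(T⁴ − T₀⁴) = 0.218×5.670×10⁻⁸×1.67937×10⁻⁴×(2548⁴ − 288.2⁴).
T⁴ − T₀⁴ = 4.21500×10¹³ − 6.89884×10⁹ = 4.21431×10¹³ K⁴, so P_net = 87.5 W.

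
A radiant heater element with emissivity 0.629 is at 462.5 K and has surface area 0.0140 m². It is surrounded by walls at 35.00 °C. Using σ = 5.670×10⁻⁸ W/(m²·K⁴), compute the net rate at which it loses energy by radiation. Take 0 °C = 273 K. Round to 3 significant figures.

Surroundings: T = 35.00 °C + 273 = 308.00 K.
Area A = 0.0140 m².
Net radiated power P_net = εσA(T⁴ − T₀⁴) = 0.629×5.670×10⁻⁸×0.0140×(462.5⁴ − 308.00⁴).
T⁴ − T₀⁴ = 4.57559×10¹⁰ − 8.99918×10⁹ = 3.67567×10¹⁰ K⁴, so P_net = 18.4 W.

Net loss ≈ 18.4 W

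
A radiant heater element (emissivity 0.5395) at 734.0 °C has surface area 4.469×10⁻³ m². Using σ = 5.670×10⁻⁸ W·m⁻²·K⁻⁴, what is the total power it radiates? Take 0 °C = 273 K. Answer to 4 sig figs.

T = 734.0 °C + 273 = 1007.0 K.
Area A = 4.469×10⁻³ m².
P = εσAT⁴ = 0.5395 × 5.670×10⁻⁸ × 4.469×10⁻³ × (1007.0)⁴ = 140.6 W.

P ≈ 140.6 W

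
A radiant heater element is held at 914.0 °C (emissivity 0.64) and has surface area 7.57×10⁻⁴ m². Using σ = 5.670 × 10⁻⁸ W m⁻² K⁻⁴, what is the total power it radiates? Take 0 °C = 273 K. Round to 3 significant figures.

T = 914.0 °C + 273 = 1187.0 K.
Area A = 7.57×10⁻⁴ m².
P = εσAT⁴ = 0.64 × 5.670×10⁻⁸ × 7.57×10⁻⁴ × (1187.0)⁴ = 54.5 W.

P ≈ 54.5 W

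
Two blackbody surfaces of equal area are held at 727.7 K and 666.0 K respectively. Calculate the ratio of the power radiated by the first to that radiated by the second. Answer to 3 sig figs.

P₁/P₂ ≈ 1.43

With equal areas, P₁/P₂ = (T₁/T₂)⁴ = (727.7/666.0)⁴ = 1.43.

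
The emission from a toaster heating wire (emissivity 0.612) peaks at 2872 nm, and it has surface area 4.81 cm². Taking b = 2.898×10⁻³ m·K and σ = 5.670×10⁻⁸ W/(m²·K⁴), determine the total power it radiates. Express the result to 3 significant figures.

Wien's law: T = b/λ_max = 2.898×10⁻³/2.872×10⁻⁶ = 1009.05 K.
Area A = 4.81 cm² = 4.81×10⁻⁴ m².
Then P = εσAT⁴ = 0.612×5.670×10⁻⁸×4.81×10⁻⁴×(1009.05)⁴ = 17.3 W.

P ≈ 17.3 W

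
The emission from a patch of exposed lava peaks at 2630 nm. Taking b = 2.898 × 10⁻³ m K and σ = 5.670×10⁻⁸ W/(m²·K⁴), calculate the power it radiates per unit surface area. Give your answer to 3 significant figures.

Wien's law: T = b/λ_max = 2.898×10⁻³/2.630×10⁻⁶ = 1101.90 K.
Then I = σT⁴ = 5.670×10⁻⁸×(1101.90)⁴ = 8.36×10⁴ W/m².

I ≈ 8.36×10⁴ W/m²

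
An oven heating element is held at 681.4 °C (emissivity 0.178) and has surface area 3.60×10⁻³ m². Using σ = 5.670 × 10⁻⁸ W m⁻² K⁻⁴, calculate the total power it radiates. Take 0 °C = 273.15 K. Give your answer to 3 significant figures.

P ≈ 30.2 W

T = 681.4 °C + 273.15 = 954.55 K.
Area A = 3.60×10⁻³ m².
P = εσAT⁴ = 0.178 × 5.670×10⁻⁸ × 3.60×10⁻³ × (954.55)⁴ = 30.2 W.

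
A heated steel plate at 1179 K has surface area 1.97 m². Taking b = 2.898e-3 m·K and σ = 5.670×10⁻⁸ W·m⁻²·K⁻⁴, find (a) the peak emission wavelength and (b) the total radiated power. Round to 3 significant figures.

(a) λ_max = b/T = 2.898×10⁻³/1179 = 2.458×10⁻⁶ m = 2.46 μm.
Area A = 1.97 m².
(b) P = σAT⁴ = 5.670×10⁻⁸×1.97×(1179)⁴ = 2.16×10⁵ W.

λ_max ≈ 2.46 μm; P ≈ 2.16×10⁵ W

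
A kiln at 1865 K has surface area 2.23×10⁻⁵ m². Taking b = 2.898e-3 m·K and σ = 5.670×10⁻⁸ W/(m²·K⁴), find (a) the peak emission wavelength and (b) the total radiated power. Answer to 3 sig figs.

λ_max ≈ 1.55×10³ nm; P ≈ 15.3 W

(a) λ_max = b/T = 2.898×10⁻³/1865 = 1.554×10⁻⁶ m = 1.55×10³ nm.
Area A = 2.23×10⁻⁵ m².
(b) P = σAT⁴ = 5.670×10⁻⁸×2.23×10⁻⁵×(1865)⁴ = 15.3 W.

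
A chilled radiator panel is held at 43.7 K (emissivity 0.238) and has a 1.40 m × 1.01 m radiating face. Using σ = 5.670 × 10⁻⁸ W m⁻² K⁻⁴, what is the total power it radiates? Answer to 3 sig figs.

P ≈ 0.0696 W

Area A = 1.40 × 1.01 = 1.414 m².
P = εσAT⁴ = 0.238 × 5.670×10⁻⁸ × 1.414 × (43.7)⁴ = 0.0696 W.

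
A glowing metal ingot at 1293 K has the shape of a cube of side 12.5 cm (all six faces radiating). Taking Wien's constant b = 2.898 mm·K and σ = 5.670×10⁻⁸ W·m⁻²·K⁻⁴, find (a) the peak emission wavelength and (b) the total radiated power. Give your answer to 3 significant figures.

λ_max ≈ 2.24 μm; P ≈ 1.49×10⁴ W

(a) λ_max = b/T = 2.898×10⁻³/1293 = 2.241×10⁻⁶ m = 2.24 μm.
Area A = 6s² = 6×(0.125 m)² = 0.09375 m².
(b) P = σAT⁴ = 5.670×10⁻⁸×0.09375×(1293)⁴ = 1.49×10⁴ W.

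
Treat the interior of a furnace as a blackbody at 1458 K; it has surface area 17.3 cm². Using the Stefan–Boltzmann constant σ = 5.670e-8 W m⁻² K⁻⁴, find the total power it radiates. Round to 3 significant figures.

P ≈ 443 W

Area A = 17.3 cm² = 1.73×10⁻³ m².
P = σAT⁴ = 5.670×10⁻⁸ × 1.73×10⁻³ × (1458)⁴ = 443 W.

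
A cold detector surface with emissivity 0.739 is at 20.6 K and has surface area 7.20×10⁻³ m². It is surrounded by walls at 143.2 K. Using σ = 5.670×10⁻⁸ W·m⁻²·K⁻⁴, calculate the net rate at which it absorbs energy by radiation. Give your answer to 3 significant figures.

Net gain ≈ 0.127 W

Area A = 7.20×10⁻³ m².
Net radiated power P_net = εσA(T⁴ − T₀⁴) = 0.739×5.670×10⁻⁸×7.20×10⁻³×(20.6⁴ − 143.2⁴).
T⁴ − T₀⁴ = 1.80081×10⁵ − 4.20506×10⁸ = -4.20326×10⁸ K⁴, so P_net = -0.127 W — negative, meaning a net gain of 0.127 W.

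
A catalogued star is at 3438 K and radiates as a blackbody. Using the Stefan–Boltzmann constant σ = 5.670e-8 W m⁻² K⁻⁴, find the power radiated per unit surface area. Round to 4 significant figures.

Stefan–Boltzmann: I = σT⁴ = 5.670×10⁻⁸ × (3438)⁴ = 7.921×10⁶ W/m².

I ≈ 7.921×10⁶ W/m²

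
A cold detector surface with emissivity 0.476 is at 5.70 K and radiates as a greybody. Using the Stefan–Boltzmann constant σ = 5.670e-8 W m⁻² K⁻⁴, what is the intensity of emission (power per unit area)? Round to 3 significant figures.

I ≈ 2.85×10⁻⁵ W/m²

Stefan–Boltzmann: I = εσT⁴ = 0.476 × 5.670×10⁻⁸ × (5.70)⁴ = 2.85×10⁻⁵ W/m².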